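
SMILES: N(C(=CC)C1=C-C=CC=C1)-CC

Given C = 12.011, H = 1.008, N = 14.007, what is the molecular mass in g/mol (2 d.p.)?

Molecular formula: C11H15N.
M = 11×12.011 + 15×1.008 + 1×14.007 = 161.25 g/mol.

161.25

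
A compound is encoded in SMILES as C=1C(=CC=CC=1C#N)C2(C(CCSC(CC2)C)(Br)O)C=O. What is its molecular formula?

Heavy atoms from the SMILES: 1 Br, 16 C, 1 N, 2 O, 1 S.
Implicit hydrogens by atom environment:
  4 × C: 2 H each → 8
  4 × C (aromatic): 1 H each → 4
  3 × C: no H
  2 × C: 1 H each → 2
  2 × C (aromatic): no H
  1 × Br: no H
  1 × C: 3 H
  1 × N: no H
  1 × O: 1 H
  1 × O: no H
  1 × S: no H
  Total hydrogens = 18.
Molecular formula: C16H18BrNO2S

C16H18BrNO2S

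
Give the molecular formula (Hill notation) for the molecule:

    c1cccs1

Heavy atoms from the SMILES: 4 C, 1 S.
Implicit hydrogens by atom environment:
  4 × C (aromatic): 1 H each → 4
  1 × S (aromatic): no H
  Total hydrogens = 4.
Molecular formula: C4H4S

C4H4S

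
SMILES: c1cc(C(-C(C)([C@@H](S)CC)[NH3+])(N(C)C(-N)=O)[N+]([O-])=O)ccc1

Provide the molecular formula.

C14H23N4O3S+

Heavy atoms from the SMILES: 14 C, 4 N, 3 O, 1 S.
Implicit hydrogens by atom environment:
  5 × C (aromatic): 1 H each → 5
  3 × C: 3 H each → 9
  3 × C: no H
  2 × O: no H
  1 × C: 2 H
  1 × C: 1 H
  1 × C (aromatic): no H
  1 × N (charge +1): 3 H
  1 × N: 2 H
  1 × N: no H
  1 × N (charge +1): no H
  1 × O (charge -1): no H
  1 × S: 1 H
  Total hydrogens = 23.
Net charge +1.
Molecular formula: C14H23N4O3S+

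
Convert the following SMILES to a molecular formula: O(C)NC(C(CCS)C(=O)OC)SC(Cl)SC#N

C9H15ClN2O3S3

Heavy atoms from the SMILES: 9 C, 1 Cl, 2 N, 3 O, 3 S.
Implicit hydrogens by atom environment:
  3 × C: 1 H each → 3
  3 × O: no H
  2 × C: 3 H each → 6
  2 × C: 2 H each → 4
  2 × C: no H
  2 × S: no H
  1 × Cl: no H
  1 × N: 1 H
  1 × N: no H
  1 × S: 1 H
  Total hydrogens = 15.
Molecular formula: C9H15ClN2O3S3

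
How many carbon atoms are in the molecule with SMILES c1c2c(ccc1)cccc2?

10

The symbol for carbon appears 10 times in the SMILES. Lowercase c denotes aromatic carbon and counts toward C.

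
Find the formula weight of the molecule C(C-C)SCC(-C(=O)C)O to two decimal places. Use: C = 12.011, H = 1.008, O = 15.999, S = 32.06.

Molecular formula: C7H14O2S.
M = 7×12.011 + 14×1.008 + 2×15.999 + 1×32.06 = 162.25 g/mol.

162.25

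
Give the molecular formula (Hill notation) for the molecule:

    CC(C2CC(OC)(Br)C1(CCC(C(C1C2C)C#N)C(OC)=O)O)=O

C17H24BrNO5

Heavy atoms from the SMILES: 1 Br, 17 C, 1 N, 5 O.
Implicit hydrogens by atom environment:
  5 × C: 1 H each → 5
  5 × C: no H
  4 × C: 3 H each → 12
  4 × O: no H
  3 × C: 2 H each → 6
  1 × Br: no H
  1 × N: no H
  1 × O: 1 H
  Total hydrogens = 24.
Molecular formula: C17H24BrNO5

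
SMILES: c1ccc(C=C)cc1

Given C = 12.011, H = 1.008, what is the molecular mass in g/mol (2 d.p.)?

104.15

Molecular formula: C8H8.
M = 8×12.011 + 8×1.008 = 104.15 g/mol.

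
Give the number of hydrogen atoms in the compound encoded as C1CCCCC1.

12

Hydrogens are implicit in SMILES; fill each atom to its normal valence:
  6 × C: 2 H each → 12
  Total hydrogens = 12.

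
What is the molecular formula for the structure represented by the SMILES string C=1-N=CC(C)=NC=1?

C5H6N2

Heavy atoms from the SMILES: 5 C, 2 N.
Implicit hydrogens by atom environment:
  3 × C (aromatic): 1 H each → 3
  2 × N (aromatic): no H
  1 × C: 3 H
  1 × C (aromatic): no H
  Total hydrogens = 6.
Molecular formula: C5H6N2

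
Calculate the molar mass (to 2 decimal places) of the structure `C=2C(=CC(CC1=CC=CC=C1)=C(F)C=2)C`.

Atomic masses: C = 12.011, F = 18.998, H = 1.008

Molecular formula: C14H13F.
M = 14×12.011 + 1×18.998 + 13×1.008 = 200.26 g/mol.

200.26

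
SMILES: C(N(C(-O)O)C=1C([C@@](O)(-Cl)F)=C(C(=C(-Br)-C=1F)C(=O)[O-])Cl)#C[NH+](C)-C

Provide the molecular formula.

C13H11BrCl2F2N2O5

Heavy atoms from the SMILES: 1 Br, 13 C, 2 Cl, 2 F, 2 N, 5 O.
Implicit hydrogens by atom environment:
  6 × C (aromatic): no H
  4 × C: no H
  3 × O: 1 H each → 3
  2 × C: 3 H each → 6
  2 × Cl: no H
  2 × F: no H
  1 × Br: no H
  1 × C: 1 H
  1 × N (charge +1): 1 H
  1 × N: no H
  1 × O: no H
  1 × O (charge -1): no H
  Total hydrogens = 11.
Molecular formula: C13H11BrCl2F2N2O5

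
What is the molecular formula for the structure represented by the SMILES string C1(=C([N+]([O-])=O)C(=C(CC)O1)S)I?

Heavy atoms from the SMILES: 6 C, 1 I, 1 N, 3 O, 1 S.
Implicit hydrogens by atom environment:
  4 × C (aromatic): no H
  1 × C: 3 H
  1 × C: 2 H
  1 × I: no H
  1 × N (charge +1): no H
  1 × O (aromatic): no H
  1 × O: no H
  1 × O (charge -1): no H
  1 × S: 1 H
  Total hydrogens = 6.
Molecular formula: C6H6INO3S

C6H6INO3S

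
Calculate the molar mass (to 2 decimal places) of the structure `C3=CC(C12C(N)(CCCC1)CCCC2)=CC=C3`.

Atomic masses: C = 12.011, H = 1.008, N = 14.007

229.37

Molecular formula: C16H23N.
M = 16×12.011 + 23×1.008 + 1×14.007 = 229.37 g/mol.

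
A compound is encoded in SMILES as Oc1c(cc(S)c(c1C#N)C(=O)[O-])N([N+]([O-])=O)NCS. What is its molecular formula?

C9H7N4O5S2-

Heavy atoms from the SMILES: 9 C, 4 N, 5 O, 2 S.
Implicit hydrogens by atom environment:
  5 × C (aromatic): no H
  2 × C: no H
  2 × N: no H
  2 × O: no H
  2 × O (charge -1): no H
  2 × S: 1 H each → 2
  1 × C: 2 H
  1 × C (aromatic): 1 H
  1 × N: 1 H
  1 × N (charge +1): no H
  1 × O: 1 H
  Total hydrogens = 7.
Net charge -1.
Molecular formula: C9H7N4O5S2-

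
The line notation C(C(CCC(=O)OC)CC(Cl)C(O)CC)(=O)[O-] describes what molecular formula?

Heavy atoms from the SMILES: 11 C, 1 Cl, 5 O.
Implicit hydrogens by atom environment:
  4 × C: 2 H each → 8
  3 × C: 1 H each → 3
  3 × O: no H
  2 × C: 3 H each → 6
  2 × C: no H
  1 × Cl: no H
  1 × O: 1 H
  1 × O (charge -1): no H
  Total hydrogens = 18.
Net charge -1.
Molecular formula: C11H18ClO5-

C11H18ClO5-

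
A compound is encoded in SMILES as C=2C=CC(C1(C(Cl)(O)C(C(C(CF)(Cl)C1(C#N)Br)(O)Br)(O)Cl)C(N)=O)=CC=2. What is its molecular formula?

Heavy atoms from the SMILES: 2 Br, 15 C, 3 Cl, 1 F, 2 N, 4 O.
Implicit hydrogens by atom environment:
  8 × C: no H
  5 × C (aromatic): 1 H each → 5
  3 × Cl: no H
  3 × O: 1 H each → 3
  2 × Br: no H
  1 × C: 2 H
  1 × C (aromatic): no H
  1 × F: no H
  1 × N: 2 H
  1 × N: no H
  1 × O: no H
  Total hydrogens = 12.
Molecular formula: C15H12Br2Cl3FN2O4

C15H12Br2Cl3FN2O4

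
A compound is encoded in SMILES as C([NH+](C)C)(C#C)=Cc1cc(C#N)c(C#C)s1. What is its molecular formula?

Heavy atoms from the SMILES: 13 C, 2 N, 1 S.
Implicit hydrogens by atom environment:
  4 × C: no H
  3 × C: 1 H each → 3
  3 × C (aromatic): no H
  2 × C: 3 H each → 6
  1 × C (aromatic): 1 H
  1 × N (charge +1): 1 H
  1 × N: no H
  1 × S (aromatic): no H
  Total hydrogens = 11.
Net charge +1.
Molecular formula: C13H11N2S+

C13H11N2S+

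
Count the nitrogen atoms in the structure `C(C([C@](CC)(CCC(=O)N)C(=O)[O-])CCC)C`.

The symbol for nitrogen appears 1 time in the SMILES.

1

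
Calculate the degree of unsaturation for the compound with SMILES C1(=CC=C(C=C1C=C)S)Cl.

5

Molecular formula from the SMILES: C8H7ClS.
DoU = (2C + 2 + N − H − X)/2 = (2·8 + 2 + 0 − 7 − 1)/2 = 10/2 = 5.
(Structurally: 1 ring(s) + 4 π bond(s) = 5.)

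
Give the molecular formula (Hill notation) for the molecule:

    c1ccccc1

Heavy atoms from the SMILES: 6 C.
Implicit hydrogens by atom environment:
  6 × C (aromatic): 1 H each → 6
  Total hydrogens = 6.
Molecular formula: C6H6

C6H6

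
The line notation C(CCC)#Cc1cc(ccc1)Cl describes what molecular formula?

C11H11Cl

Heavy atoms from the SMILES: 11 C, 1 Cl.
Implicit hydrogens by atom environment:
  4 × C (aromatic): 1 H each → 4
  2 × C: 2 H each → 4
  2 × C (aromatic): no H
  2 × C: no H
  1 × C: 3 H
  1 × Cl: no H
  Total hydrogens = 11.
Molecular formula: C11H11Cl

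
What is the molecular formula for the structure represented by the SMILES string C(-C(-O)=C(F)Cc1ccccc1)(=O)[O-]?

Heavy atoms from the SMILES: 10 C, 1 F, 3 O.
Implicit hydrogens by atom environment:
  5 × C (aromatic): 1 H each → 5
  3 × C: no H
  1 × C: 2 H
  1 × C (aromatic): no H
  1 × F: no H
  1 × O: 1 H
  1 × O: no H
  1 × O (charge -1): no H
  Total hydrogens = 8.
Net charge -1.
Molecular formula: C10H8FO3-

C10H8FO3-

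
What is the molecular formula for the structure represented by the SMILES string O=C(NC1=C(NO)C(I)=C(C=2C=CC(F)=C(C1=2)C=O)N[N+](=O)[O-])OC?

Heavy atoms from the SMILES: 13 C, 1 F, 1 I, 4 N, 6 O.
Implicit hydrogens by atom environment:
  8 × C (aromatic): no H
  4 × O: no H
  3 × N: 1 H each → 3
  2 × C (aromatic): 1 H each → 2
  1 × C: 3 H
  1 × C: 1 H
  1 × C: no H
  1 × F: no H
  1 × I: no H
  1 × N (charge +1): no H
  1 × O: 1 H
  1 × O (charge -1): no H
  Total hydrogens = 10.
Molecular formula: C13H10FIN4O6

C13H10FIN4O6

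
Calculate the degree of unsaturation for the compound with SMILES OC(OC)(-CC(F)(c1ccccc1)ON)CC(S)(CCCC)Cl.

4

Molecular formula from the SMILES: C16H25ClFNO3S.
DoU = (2C + 2 + N − H − X)/2 = (2·16 + 2 + 1 − 25 − 2)/2 = 8/2 = 4.
(Structurally: 1 ring(s) + 3 π bond(s) = 4.)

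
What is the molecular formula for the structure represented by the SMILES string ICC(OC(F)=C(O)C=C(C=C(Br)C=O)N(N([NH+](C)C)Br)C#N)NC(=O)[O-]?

Heavy atoms from the SMILES: 2 Br, 13 C, 1 F, 1 I, 5 N, 5 O.
Implicit hydrogens by atom environment:
  6 × C: no H
  4 × C: 1 H each → 4
  3 × N: no H
  3 × O: no H
  2 × Br: no H
  2 × C: 3 H each → 6
  1 × C: 2 H
  1 × F: no H
  1 × I: no H
  1 × N (charge +1): 1 H
  1 × N: 1 H
  1 × O: 1 H
  1 × O (charge -1): no H
  Total hydrogens = 15.
Molecular formula: C13H15Br2FIN5O5

C13H15Br2FIN5O5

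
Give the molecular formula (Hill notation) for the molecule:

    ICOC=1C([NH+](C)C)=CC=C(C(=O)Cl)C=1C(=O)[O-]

Heavy atoms from the SMILES: 11 C, 1 Cl, 1 I, 1 N, 4 O.
Implicit hydrogens by atom environment:
  4 × C (aromatic): no H
  3 × O: no H
  2 × C: 3 H each → 6
  2 × C (aromatic): 1 H each → 2
  2 × C: no H
  1 × C: 2 H
  1 × Cl: no H
  1 × I: no H
  1 × N (charge +1): 1 H
  1 × O (charge -1): no H
  Total hydrogens = 11.
Molecular formula: C11H11ClINO4

C11H11ClINO4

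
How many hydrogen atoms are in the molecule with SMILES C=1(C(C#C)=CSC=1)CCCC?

Hydrogens are implicit in SMILES; fill each atom to its normal valence:
  3 × C: 2 H each → 6
  2 × C (aromatic): 1 H each → 2
  2 × C (aromatic): no H
  1 × C: 3 H
  1 × C: 1 H
  1 × C: no H
  1 × S (aromatic): no H
  Total hydrogens = 12.

12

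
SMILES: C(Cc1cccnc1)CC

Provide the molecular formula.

Heavy atoms from the SMILES: 9 C, 1 N.
Implicit hydrogens by atom environment:
  4 × C (aromatic): 1 H each → 4
  3 × C: 2 H each → 6
  1 × C: 3 H
  1 × C (aromatic): no H
  1 × N (aromatic): no H
  Total hydrogens = 13.
Molecular formula: C9H13N

C9H13N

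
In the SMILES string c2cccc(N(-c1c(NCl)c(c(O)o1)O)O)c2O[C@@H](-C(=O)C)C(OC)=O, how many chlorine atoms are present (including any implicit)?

1

The symbol for chlorine appears 1 time in the SMILES.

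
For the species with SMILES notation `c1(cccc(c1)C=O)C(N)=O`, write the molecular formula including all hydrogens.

Heavy atoms from the SMILES: 8 C, 1 N, 2 O.
Implicit hydrogens by atom environment:
  4 × C (aromatic): 1 H each → 4
  2 × C (aromatic): no H
  2 × O: no H
  1 × C: 1 H
  1 × C: no H
  1 × N: 2 H
  Total hydrogens = 7.
Molecular formula: C8H7NO2

C8H7NO2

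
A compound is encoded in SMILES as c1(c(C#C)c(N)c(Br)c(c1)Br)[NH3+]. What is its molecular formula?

C8H7Br2N2+

Heavy atoms from the SMILES: 2 Br, 8 C, 2 N.
Implicit hydrogens by atom environment:
  5 × C (aromatic): no H
  2 × Br: no H
  1 × C (aromatic): 1 H
  1 × C: 1 H
  1 × C: no H
  1 × N (charge +1): 3 H
  1 × N: 2 H
  Total hydrogens = 7.
Net charge +1.
Molecular formula: C8H7Br2N2+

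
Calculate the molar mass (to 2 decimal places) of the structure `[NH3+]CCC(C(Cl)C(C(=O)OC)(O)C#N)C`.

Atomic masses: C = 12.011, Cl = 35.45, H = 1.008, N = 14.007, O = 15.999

235.69

Molecular formula: C9H16ClN2O3+.
M = 9×12.011 + 1×35.45 + 16×1.008 + 2×14.007 + 3×15.999 = 235.69 g/mol.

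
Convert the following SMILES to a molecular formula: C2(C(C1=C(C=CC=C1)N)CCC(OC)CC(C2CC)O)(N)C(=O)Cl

C18H27ClN2O3

Heavy atoms from the SMILES: 18 C, 1 Cl, 2 N, 3 O.
Implicit hydrogens by atom environment:
  4 × C: 2 H each → 8
  4 × C: 1 H each → 4
  4 × C (aromatic): 1 H each → 4
  2 × C: 3 H each → 6
  2 × C: no H
  2 × C (aromatic): no H
  2 × N: 2 H each → 4
  2 × O: no H
  1 × Cl: no H
  1 × O: 1 H
  Total hydrogens = 27.
Molecular formula: C18H27ClN2O3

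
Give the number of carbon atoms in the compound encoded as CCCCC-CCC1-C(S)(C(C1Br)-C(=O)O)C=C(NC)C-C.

The symbol for carbon appears 17 times in the SMILES.

17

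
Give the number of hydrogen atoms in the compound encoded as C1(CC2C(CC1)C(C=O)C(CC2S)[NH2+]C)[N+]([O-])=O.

21

Hydrogens are implicit in SMILES; fill each atom to its normal valence:
  7 × C: 1 H each → 7
  4 × C: 2 H each → 8
  2 × O: no H
  1 × C: 3 H
  1 × N (charge +1): 2 H
  1 × N (charge +1): no H
  1 × O (charge -1): no H
  1 × S: 1 H
  Total hydrogens = 21.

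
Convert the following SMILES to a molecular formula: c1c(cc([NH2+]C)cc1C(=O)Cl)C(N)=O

C9H10ClN2O2+

Heavy atoms from the SMILES: 9 C, 1 Cl, 2 N, 2 O.
Implicit hydrogens by atom environment:
  3 × C (aromatic): 1 H each → 3
  3 × C (aromatic): no H
  2 × C: no H
  2 × O: no H
  1 × C: 3 H
  1 × Cl: no H
  1 × N (charge +1): 2 H
  1 × N: 2 H
  Total hydrogens = 10.
Net charge +1.
Molecular formula: C9H10ClN2O2+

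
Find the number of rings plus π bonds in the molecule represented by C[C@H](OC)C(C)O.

Molecular formula from the SMILES: C5H12O2.
DoU = (2C + 2 + N − H − X)/2 = (2·5 + 2 + 0 − 12 − 0)/2 = 0/2 = 0.
(Structurally: 0 ring(s) + 0 π bond(s) = 0.)

0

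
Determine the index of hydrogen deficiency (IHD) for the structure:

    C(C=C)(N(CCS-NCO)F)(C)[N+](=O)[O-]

Molecular formula from the SMILES: C7H14FN3O3S.
DoU = (2C + 2 + N − H − X)/2 = (2·7 + 2 + 3 − 14 − 1)/2 = 4/2 = 2.
(Structurally: 0 ring(s) + 2 π bond(s) = 2.)

2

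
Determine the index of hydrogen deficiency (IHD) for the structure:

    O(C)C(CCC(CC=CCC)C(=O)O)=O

Molecular formula from the SMILES: C11H18O4.
DoU = (2C + 2 + N − H − X)/2 = (2·11 + 2 + 0 − 18 − 0)/2 = 6/2 = 3.
(Structurally: 0 ring(s) + 3 π bond(s) = 3.)

3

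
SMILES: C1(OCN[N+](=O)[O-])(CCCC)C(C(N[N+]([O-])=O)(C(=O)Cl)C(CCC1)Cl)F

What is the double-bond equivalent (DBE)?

4

Molecular formula from the SMILES: C13H21Cl2FN4O6.
DoU = (2C + 2 + N − H − X)/2 = (2·13 + 2 + 4 − 21 − 3)/2 = 8/2 = 4.
(Structurally: 1 ring(s) + 3 π bond(s) = 4.)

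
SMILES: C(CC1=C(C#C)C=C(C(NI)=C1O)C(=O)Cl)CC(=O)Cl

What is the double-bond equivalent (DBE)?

8

Molecular formula from the SMILES: C13H10Cl2INO3.
DoU = (2C + 2 + N − H − X)/2 = (2·13 + 2 + 1 − 10 − 3)/2 = 16/2 = 8.
(Structurally: 1 ring(s) + 7 π bond(s) = 8.)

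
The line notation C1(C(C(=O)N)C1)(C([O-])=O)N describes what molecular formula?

Heavy atoms from the SMILES: 5 C, 2 N, 3 O.
Implicit hydrogens by atom environment:
  3 × C: no H
  2 × N: 2 H each → 4
  2 × O: no H
  1 × C: 2 H
  1 × C: 1 H
  1 × O (charge -1): no H
  Total hydrogens = 7.
Net charge -1.
Molecular formula: C5H7N2O3-

C5H7N2O3-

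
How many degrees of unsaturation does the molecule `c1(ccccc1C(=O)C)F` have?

5

Molecular formula from the SMILES: C8H7FO.
DoU = (2C + 2 + N − H − X)/2 = (2·8 + 2 + 0 − 7 − 1)/2 = 10/2 = 5.
(Structurally: 1 ring(s) + 4 π bond(s) = 5.)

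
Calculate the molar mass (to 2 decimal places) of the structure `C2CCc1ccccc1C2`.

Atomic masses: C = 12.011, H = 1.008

132.21

Molecular formula: C10H12.
M = 10×12.011 + 12×1.008 = 132.21 g/mol.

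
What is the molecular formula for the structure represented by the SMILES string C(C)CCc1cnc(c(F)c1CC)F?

Heavy atoms from the SMILES: 11 C, 2 F, 1 N.
Implicit hydrogens by atom environment:
  4 × C: 2 H each → 8
  4 × C (aromatic): no H
  2 × C: 3 H each → 6
  2 × F: no H
  1 × C (aromatic): 1 H
  1 × N (aromatic): no H
  Total hydrogens = 15.
Molecular formula: C11H15F2N

C11H15F2N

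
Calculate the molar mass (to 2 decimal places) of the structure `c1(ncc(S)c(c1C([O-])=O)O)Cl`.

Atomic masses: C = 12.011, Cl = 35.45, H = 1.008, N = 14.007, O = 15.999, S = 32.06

Molecular formula: C6H3ClNO3S-.
M = 6×12.011 + 1×35.45 + 3×1.008 + 1×14.007 + 3×15.999 + 1×32.06 = 204.60 g/mol.

204.60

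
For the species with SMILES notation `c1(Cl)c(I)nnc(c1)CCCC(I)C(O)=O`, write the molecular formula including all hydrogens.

C9H9ClI2N2O2

Heavy atoms from the SMILES: 9 C, 1 Cl, 2 I, 2 N, 2 O.
Implicit hydrogens by atom environment:
  3 × C: 2 H each → 6
  3 × C (aromatic): no H
  2 × I: no H
  2 × N (aromatic): no H
  1 × C (aromatic): 1 H
  1 × C: 1 H
  1 × C: no H
  1 × Cl: no H
  1 × O: 1 H
  1 × O: no H
  Total hydrogens = 9.
Molecular formula: C9H9ClI2N2O2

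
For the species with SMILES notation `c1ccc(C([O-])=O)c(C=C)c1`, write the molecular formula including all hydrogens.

C9H7O2-

Heavy atoms from the SMILES: 9 C, 2 O.
Implicit hydrogens by atom environment:
  4 × C (aromatic): 1 H each → 4
  2 × C (aromatic): no H
  1 × C: 2 H
  1 × C: 1 H
  1 × C: no H
  1 × O: no H
  1 × O (charge -1): no H
  Total hydrogens = 7.
Net charge -1.
Molecular formula: C9H7O2-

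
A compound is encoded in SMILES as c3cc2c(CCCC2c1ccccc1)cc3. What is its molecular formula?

Heavy atoms from the SMILES: 16 C.
Implicit hydrogens by atom environment:
  9 × C (aromatic): 1 H each → 9
  3 × C: 2 H each → 6
  3 × C (aromatic): no H
  1 × C: 1 H
  Total hydrogens = 16.
Molecular formula: C16H16

C16H16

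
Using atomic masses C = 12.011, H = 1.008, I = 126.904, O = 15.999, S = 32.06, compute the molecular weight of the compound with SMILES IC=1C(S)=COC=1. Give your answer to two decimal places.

226.03

Molecular formula: C4H3IOS.
M = 4×12.011 + 3×1.008 + 1×126.904 + 1×15.999 + 1×32.06 = 226.03 g/mol.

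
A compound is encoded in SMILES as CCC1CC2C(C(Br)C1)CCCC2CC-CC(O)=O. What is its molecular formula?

Heavy atoms from the SMILES: 1 Br, 16 C, 2 O.
Implicit hydrogens by atom environment:
  9 × C: 2 H each → 18
  5 × C: 1 H each → 5
  1 × Br: no H
  1 × C: 3 H
  1 × C: no H
  1 × O: 1 H
  1 × O: no H
  Total hydrogens = 27.
Molecular formula: C16H27BrO2

C16H27BrO2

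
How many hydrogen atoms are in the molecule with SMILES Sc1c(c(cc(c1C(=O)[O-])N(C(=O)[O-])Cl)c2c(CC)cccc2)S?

12

Hydrogens are implicit in SMILES; fill each atom to its normal valence:
  7 × C (aromatic): no H
  5 × C (aromatic): 1 H each → 5
  2 × C: no H
  2 × O: no H
  2 × O (charge -1): no H
  2 × S: 1 H each → 2
  1 × C: 3 H
  1 × C: 2 H
  1 × Cl: no H
  1 × N: no H
  Total hydrogens = 12.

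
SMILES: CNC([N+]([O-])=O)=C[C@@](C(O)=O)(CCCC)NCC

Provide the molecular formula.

Heavy atoms from the SMILES: 11 C, 3 N, 4 O.
Implicit hydrogens by atom environment:
  4 × C: 2 H each → 8
  3 × C: 3 H each → 9
  3 × C: no H
  2 × N: 1 H each → 2
  2 × O: no H
  1 × C: 1 H
  1 × N (charge +1): no H
  1 × O: 1 H
  1 × O (charge -1): no H
  Total hydrogens = 21.
Molecular formula: C11H21N3O4

C11H21N3O4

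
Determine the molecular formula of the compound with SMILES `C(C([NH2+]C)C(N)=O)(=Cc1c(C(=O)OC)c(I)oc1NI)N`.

C11H15I2N4O4+

Heavy atoms from the SMILES: 11 C, 2 I, 4 N, 4 O.
Implicit hydrogens by atom environment:
  4 × C (aromatic): no H
  3 × C: no H
  3 × O: no H
  2 × C: 3 H each → 6
  2 × C: 1 H each → 2
  2 × I: no H
  2 × N: 2 H each → 4
  1 × N (charge +1): 2 H
  1 × N: 1 H
  1 × O (aromatic): no H
  Total hydrogens = 15.
Net charge +1.
Molecular formula: C11H15I2N4O4+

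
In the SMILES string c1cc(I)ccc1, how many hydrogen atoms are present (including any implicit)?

Hydrogens are implicit in SMILES; fill each atom to its normal valence:
  5 × C (aromatic): 1 H each → 5
  1 × C (aromatic): no H
  1 × I: no H
  Total hydrogens = 5.

5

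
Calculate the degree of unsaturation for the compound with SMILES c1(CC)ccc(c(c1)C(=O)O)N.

5

Molecular formula from the SMILES: C9H11NO2.
DoU = (2C + 2 + N − H − X)/2 = (2·9 + 2 + 1 − 11 − 0)/2 = 10/2 = 5.
(Structurally: 1 ring(s) + 4 π bond(s) = 5.)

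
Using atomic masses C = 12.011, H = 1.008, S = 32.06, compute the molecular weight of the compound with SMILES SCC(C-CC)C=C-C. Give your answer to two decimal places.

Molecular formula: C8H16S.
M = 8×12.011 + 16×1.008 + 1×32.06 = 144.28 g/mol.

144.28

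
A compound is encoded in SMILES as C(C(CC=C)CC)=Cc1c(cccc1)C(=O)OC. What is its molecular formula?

C16H20O2

Heavy atoms from the SMILES: 16 C, 2 O.
Implicit hydrogens by atom environment:
  4 × C: 1 H each → 4
  4 × C (aromatic): 1 H each → 4
  3 × C: 2 H each → 6
  2 × C: 3 H each → 6
  2 × C (aromatic): no H
  2 × O: no H
  1 × C: no H
  Total hydrogens = 20.
Molecular formula: C16H20O2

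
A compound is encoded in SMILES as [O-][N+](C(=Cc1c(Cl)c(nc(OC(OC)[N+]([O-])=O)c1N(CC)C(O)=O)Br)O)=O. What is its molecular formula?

C12H12BrClN4O9

Heavy atoms from the SMILES: 1 Br, 12 C, 1 Cl, 4 N, 9 O.
Implicit hydrogens by atom environment:
  5 × C (aromatic): no H
  5 × O: no H
  2 × C: 3 H each → 6
  2 × C: 1 H each → 2
  2 × C: no H
  2 × N (charge +1): no H
  2 × O: 1 H each → 2
  2 × O (charge -1): no H
  1 × Br: no H
  1 × C: 2 H
  1 × Cl: no H
  1 × N (aromatic): no H
  1 × N: no H
  Total hydrogens = 12.
Molecular formula: C12H12BrClN4O9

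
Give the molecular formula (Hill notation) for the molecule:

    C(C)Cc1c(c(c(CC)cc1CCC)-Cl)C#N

Heavy atoms from the SMILES: 15 C, 1 Cl, 1 N.
Implicit hydrogens by atom environment:
  5 × C: 2 H each → 10
  5 × C (aromatic): no H
  3 × C: 3 H each → 9
  1 × C (aromatic): 1 H
  1 × C: no H
  1 × Cl: no H
  1 × N: no H
  Total hydrogens = 20.
Molecular formula: C15H20ClN

C15H20ClN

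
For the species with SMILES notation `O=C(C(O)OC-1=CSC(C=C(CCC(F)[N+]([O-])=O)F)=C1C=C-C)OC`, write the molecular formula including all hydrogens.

Heavy atoms from the SMILES: 15 C, 2 F, 1 N, 6 O, 1 S.
Implicit hydrogens by atom environment:
  5 × C: 1 H each → 5
  4 × O: no H
  3 × C (aromatic): no H
  2 × C: 3 H each → 6
  2 × C: 2 H each → 4
  2 × C: no H
  2 × F: no H
  1 × C (aromatic): 1 H
  1 × N (charge +1): no H
  1 × O: 1 H
  1 × O (charge -1): no H
  1 × S (aromatic): no H
  Total hydrogens = 17.
Molecular formula: C15H17F2NO6S

C15H17F2NO6S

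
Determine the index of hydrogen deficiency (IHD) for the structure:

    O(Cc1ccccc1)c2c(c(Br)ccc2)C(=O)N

9

Molecular formula from the SMILES: C14H12BrNO2.
DoU = (2C + 2 + N − H − X)/2 = (2·14 + 2 + 1 − 12 − 1)/2 = 18/2 = 9.
(Structurally: 2 ring(s) + 7 π bond(s) = 9.)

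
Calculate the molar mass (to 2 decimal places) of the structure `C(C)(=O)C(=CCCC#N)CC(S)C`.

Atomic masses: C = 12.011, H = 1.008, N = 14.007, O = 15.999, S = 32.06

197.30

Molecular formula: C10H15NOS.
M = 10×12.011 + 15×1.008 + 1×14.007 + 1×15.999 + 1×32.06 = 197.30 g/mol.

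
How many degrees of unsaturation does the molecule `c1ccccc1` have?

Molecular formula from the SMILES: C6H6.
DoU = (2C + 2 + N − H − X)/2 = (2·6 + 2 + 0 − 6 − 0)/2 = 8/2 = 4.
(Structurally: 1 ring(s) + 3 π bond(s) = 4.)

4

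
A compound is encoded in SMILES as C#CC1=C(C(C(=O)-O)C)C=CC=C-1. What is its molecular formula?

C11H10O2

Heavy atoms from the SMILES: 11 C, 2 O.
Implicit hydrogens by atom environment:
  4 × C (aromatic): 1 H each → 4
  2 × C: 1 H each → 2
  2 × C: no H
  2 × C (aromatic): no H
  1 × C: 3 H
  1 × O: 1 H
  1 × O: no H
  Total hydrogens = 10.
Molecular formula: C11H10O2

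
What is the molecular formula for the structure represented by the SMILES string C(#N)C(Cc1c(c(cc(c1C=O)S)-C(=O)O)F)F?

Heavy atoms from the SMILES: 11 C, 2 F, 1 N, 3 O, 1 S.
Implicit hydrogens by atom environment:
  5 × C (aromatic): no H
  2 × C: 1 H each → 2
  2 × C: no H
  2 × F: no H
  2 × O: no H
  1 × C: 2 H
  1 × C (aromatic): 1 H
  1 × N: no H
  1 × O: 1 H
  1 × S: 1 H
  Total hydrogens = 7.
Molecular formula: C11H7F2NO3S

C11H7F2NO3S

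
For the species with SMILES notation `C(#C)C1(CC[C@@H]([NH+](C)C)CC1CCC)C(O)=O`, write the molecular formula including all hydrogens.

Heavy atoms from the SMILES: 14 C, 1 N, 2 O.
Implicit hydrogens by atom environment:
  5 × C: 2 H each → 10
  3 × C: 3 H each → 9
  3 × C: 1 H each → 3
  3 × C: no H
  1 × N (charge +1): 1 H
  1 × O: 1 H
  1 × O: no H
  Total hydrogens = 24.
Net charge +1.
Molecular formula: C14H24NO2+

C14H24NO2+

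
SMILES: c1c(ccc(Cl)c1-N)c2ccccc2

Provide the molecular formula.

Heavy atoms from the SMILES: 12 C, 1 Cl, 1 N.
Implicit hydrogens by atom environment:
  8 × C (aromatic): 1 H each → 8
  4 × C (aromatic): no H
  1 × Cl: no H
  1 × N: 2 H
  Total hydrogens = 10.
Molecular formula: C12H10ClN

C12H10ClN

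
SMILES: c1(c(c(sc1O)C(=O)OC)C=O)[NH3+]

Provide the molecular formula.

C7H8NO4S+

Heavy atoms from the SMILES: 7 C, 1 N, 4 O, 1 S.
Implicit hydrogens by atom environment:
  4 × C (aromatic): no H
  3 × O: no H
  1 × C: 3 H
  1 × C: 1 H
  1 × C: no H
  1 × N (charge +1): 3 H
  1 × O: 1 H
  1 × S (aromatic): no H
  Total hydrogens = 8.
Net charge +1.
Molecular formula: C7H8NO4S+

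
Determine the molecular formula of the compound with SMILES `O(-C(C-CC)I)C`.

C5H11IO

Heavy atoms from the SMILES: 5 C, 1 I, 1 O.
Implicit hydrogens by atom environment:
  2 × C: 3 H each → 6
  2 × C: 2 H each → 4
  1 × C: 1 H
  1 × I: no H
  1 × O: no H
  Total hydrogens = 11.
Molecular formula: C5H11IO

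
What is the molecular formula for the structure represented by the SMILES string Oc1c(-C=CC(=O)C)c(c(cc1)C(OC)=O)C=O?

C13H12O5

Heavy atoms from the SMILES: 13 C, 5 O.
Implicit hydrogens by atom environment:
  4 × C (aromatic): no H
  4 × O: no H
  3 × C: 1 H each → 3
  2 × C: 3 H each → 6
  2 × C (aromatic): 1 H each → 2
  2 × C: no H
  1 × O: 1 H
  Total hydrogens = 12.
Molecular formula: C13H12O5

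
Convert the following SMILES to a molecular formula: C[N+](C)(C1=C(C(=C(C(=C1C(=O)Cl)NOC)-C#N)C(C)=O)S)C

C14H17ClN3O3S+

Heavy atoms from the SMILES: 14 C, 1 Cl, 3 N, 3 O, 1 S.
Implicit hydrogens by atom environment:
  6 × C (aromatic): no H
  5 × C: 3 H each → 15
  3 × C: no H
  3 × O: no H
  1 × Cl: no H
  1 × N: 1 H
  1 × N: no H
  1 × N (charge +1): no H
  1 × S: 1 H
  Total hydrogens = 17.
Net charge +1.
Molecular formula: C14H17ClN3O3S+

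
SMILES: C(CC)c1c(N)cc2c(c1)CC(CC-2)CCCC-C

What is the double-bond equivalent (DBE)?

Molecular formula from the SMILES: C18H29N.
DoU = (2C + 2 + N − H − X)/2 = (2·18 + 2 + 1 − 29 − 0)/2 = 10/2 = 5.
(Structurally: 2 ring(s) + 3 π bond(s) = 5.)

5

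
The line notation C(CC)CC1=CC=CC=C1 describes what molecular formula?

C10H14

Heavy atoms from the SMILES: 10 C.
Implicit hydrogens by atom environment:
  5 × C (aromatic): 1 H each → 5
  3 × C: 2 H each → 6
  1 × C: 3 H
  1 × C (aromatic): no H
  Total hydrogens = 14.
Molecular formula: C10H14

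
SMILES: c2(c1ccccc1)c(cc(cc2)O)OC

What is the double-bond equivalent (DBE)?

8

Molecular formula from the SMILES: C13H12O2.
DoU = (2C + 2 + N − H − X)/2 = (2·13 + 2 + 0 − 12 − 0)/2 = 16/2 = 8.
(Structurally: 2 ring(s) + 6 π bond(s) = 8.)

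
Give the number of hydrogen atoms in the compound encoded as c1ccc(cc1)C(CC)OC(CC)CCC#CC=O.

22

Hydrogens are implicit in SMILES; fill each atom to its normal valence:
  5 × C (aromatic): 1 H each → 5
  4 × C: 2 H each → 8
  3 × C: 1 H each → 3
  2 × C: 3 H each → 6
  2 × C: no H
  2 × O: no H
  1 × C (aromatic): no H
  Total hydrogens = 22.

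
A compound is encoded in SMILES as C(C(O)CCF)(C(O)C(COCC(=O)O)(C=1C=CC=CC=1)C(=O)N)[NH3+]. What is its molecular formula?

C16H24FN2O6+

Heavy atoms from the SMILES: 16 C, 1 F, 2 N, 6 O.
Implicit hydrogens by atom environment:
  5 × C (aromatic): 1 H each → 5
  4 × C: 2 H each → 8
  3 × C: 1 H each → 3
  3 × C: no H
  3 × O: 1 H each → 3
  3 × O: no H
  1 × C (aromatic): no H
  1 × F: no H
  1 × N (charge +1): 3 H
  1 × N: 2 H
  Total hydrogens = 24.
Net charge +1.
Molecular formula: C16H24FN2O6+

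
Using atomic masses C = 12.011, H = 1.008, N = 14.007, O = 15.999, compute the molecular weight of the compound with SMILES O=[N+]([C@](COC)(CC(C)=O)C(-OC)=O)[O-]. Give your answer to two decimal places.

219.19

Molecular formula: C8H13NO6.
M = 8×12.011 + 13×1.008 + 1×14.007 + 6×15.999 = 219.19 g/mol.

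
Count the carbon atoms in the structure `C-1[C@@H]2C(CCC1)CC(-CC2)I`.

10

The symbol for carbon appears 10 times in the SMILES.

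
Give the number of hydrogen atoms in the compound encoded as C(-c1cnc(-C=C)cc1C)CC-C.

17

Hydrogens are implicit in SMILES; fill each atom to its normal valence:
  4 × C: 2 H each → 8
  3 × C (aromatic): no H
  2 × C: 3 H each → 6
  2 × C (aromatic): 1 H each → 2
  1 × C: 1 H
  1 × N (aromatic): no H
  Total hydrogens = 17.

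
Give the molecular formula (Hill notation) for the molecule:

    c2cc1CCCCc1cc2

Heavy atoms from the SMILES: 10 C.
Implicit hydrogens by atom environment:
  4 × C: 2 H each → 8
  4 × C (aromatic): 1 H each → 4
  2 × C (aromatic): no H
  Total hydrogens = 12.
Molecular formula: C10H12

C10H12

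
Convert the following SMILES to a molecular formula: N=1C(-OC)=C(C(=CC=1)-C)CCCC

C11H17NO

Heavy atoms from the SMILES: 11 C, 1 N, 1 O.
Implicit hydrogens by atom environment:
  3 × C: 3 H each → 9
  3 × C: 2 H each → 6
  3 × C (aromatic): no H
  2 × C (aromatic): 1 H each → 2
  1 × N (aromatic): no H
  1 × O: no H
  Total hydrogens = 17.
Molecular formula: C11H17NO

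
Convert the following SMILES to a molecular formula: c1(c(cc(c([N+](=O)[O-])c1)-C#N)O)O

Heavy atoms from the SMILES: 7 C, 2 N, 4 O.
Implicit hydrogens by atom environment:
  4 × C (aromatic): no H
  2 × C (aromatic): 1 H each → 2
  2 × O: 1 H each → 2
  1 × C: no H
  1 × N (charge +1): no H
  1 × N: no H
  1 × O: no H
  1 × O (charge -1): no H
  Total hydrogens = 4.
Molecular formula: C7H4N2O4

C7H4N2O4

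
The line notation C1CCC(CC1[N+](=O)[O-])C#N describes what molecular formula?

Heavy atoms from the SMILES: 7 C, 2 N, 2 O.
Implicit hydrogens by atom environment:
  4 × C: 2 H each → 8
  2 × C: 1 H each → 2
  1 × C: no H
  1 × N: no H
  1 × N (charge +1): no H
  1 × O: no H
  1 × O (charge -1): no H
  Total hydrogens = 10.
Molecular formula: C7H10N2O2

C7H10N2O2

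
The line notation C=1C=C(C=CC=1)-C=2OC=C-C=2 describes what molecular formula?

Heavy atoms from the SMILES: 10 C, 1 O.
Implicit hydrogens by atom environment:
  8 × C (aromatic): 1 H each → 8
  2 × C (aromatic): no H
  1 × O (aromatic): no H
  Total hydrogens = 8.
Molecular formula: C10H8O

C10H8O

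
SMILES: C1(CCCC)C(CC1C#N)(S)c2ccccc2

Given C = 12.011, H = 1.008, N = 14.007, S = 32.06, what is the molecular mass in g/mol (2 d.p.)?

245.38

Molecular formula: C15H19NS.
M = 15×12.011 + 19×1.008 + 1×14.007 + 1×32.06 = 245.38 g/mol.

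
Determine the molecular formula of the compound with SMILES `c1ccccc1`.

Heavy atoms from the SMILES: 6 C.
Implicit hydrogens by atom environment:
  6 × C (aromatic): 1 H each → 6
  Total hydrogens = 6.
Molecular formula: C6H6

C6H6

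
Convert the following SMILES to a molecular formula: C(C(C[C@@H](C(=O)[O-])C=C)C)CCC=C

Heavy atoms from the SMILES: 12 C, 2 O.
Implicit hydrogens by atom environment:
  6 × C: 2 H each → 12
  4 × C: 1 H each → 4
  1 × C: 3 H
  1 × C: no H
  1 × O: no H
  1 × O (charge -1): no H
  Total hydrogens = 19.
Net charge -1.
Molecular formula: C12H19O2-

C12H19O2-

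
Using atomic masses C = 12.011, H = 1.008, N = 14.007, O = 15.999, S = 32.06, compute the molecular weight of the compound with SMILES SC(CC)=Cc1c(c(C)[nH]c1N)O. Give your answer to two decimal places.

Molecular formula: C9H14N2OS.
M = 9×12.011 + 14×1.008 + 2×14.007 + 1×15.999 + 1×32.06 = 198.28 g/mol.

198.28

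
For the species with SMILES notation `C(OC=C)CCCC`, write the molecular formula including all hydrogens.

C7H14O

Heavy atoms from the SMILES: 7 C, 1 O.
Implicit hydrogens by atom environment:
  5 × C: 2 H each → 10
  1 × C: 3 H
  1 × C: 1 H
  1 × O: no H
  Total hydrogens = 14.
Molecular formula: C7H14O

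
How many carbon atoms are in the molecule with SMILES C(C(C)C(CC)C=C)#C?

9

The symbol for carbon appears 9 times in the SMILES.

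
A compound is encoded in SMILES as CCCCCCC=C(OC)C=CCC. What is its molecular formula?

C13H24O

Heavy atoms from the SMILES: 13 C, 1 O.
Implicit hydrogens by atom environment:
  6 × C: 2 H each → 12
  3 × C: 3 H each → 9
  3 × C: 1 H each → 3
  1 × C: no H
  1 × O: no H
  Total hydrogens = 24.
Molecular formula: C13H24O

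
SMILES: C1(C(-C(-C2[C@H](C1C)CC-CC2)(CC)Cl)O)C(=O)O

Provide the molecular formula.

C14H23ClO3

Heavy atoms from the SMILES: 14 C, 1 Cl, 3 O.
Implicit hydrogens by atom environment:
  5 × C: 2 H each → 10
  5 × C: 1 H each → 5
  2 × C: 3 H each → 6
  2 × C: no H
  2 × O: 1 H each → 2
  1 × Cl: no H
  1 × O: no H
  Total hydrogens = 23.
Molecular formula: C14H23ClO3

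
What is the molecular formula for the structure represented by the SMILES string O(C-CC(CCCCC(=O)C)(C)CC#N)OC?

Heavy atoms from the SMILES: 13 C, 1 N, 3 O.
Implicit hydrogens by atom environment:
  7 × C: 2 H each → 14
  3 × C: 3 H each → 9
  3 × C: no H
  3 × O: no H
  1 × N: no H
  Total hydrogens = 23.
Molecular formula: C13H23NO3

C13H23NO3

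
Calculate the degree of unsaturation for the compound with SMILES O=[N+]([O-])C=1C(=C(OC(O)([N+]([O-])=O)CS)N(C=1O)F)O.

5

Molecular formula from the SMILES: C6H6FN3O8S.
DoU = (2C + 2 + N − H − X)/2 = (2·6 + 2 + 3 − 6 − 1)/2 = 10/2 = 5.
(Structurally: 1 ring(s) + 4 π bond(s) = 5.)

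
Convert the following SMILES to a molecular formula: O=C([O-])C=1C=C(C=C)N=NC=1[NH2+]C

Heavy atoms from the SMILES: 8 C, 3 N, 2 O.
Implicit hydrogens by atom environment:
  3 × C (aromatic): no H
  2 × N (aromatic): no H
  1 × C: 3 H
  1 × C: 2 H
  1 × C (aromatic): 1 H
  1 × C: 1 H
  1 × C: no H
  1 × N (charge +1): 2 H
  1 × O: no H
  1 × O (charge -1): no H
  Total hydrogens = 9.
Molecular formula: C8H9N3O2

C8H9N3O2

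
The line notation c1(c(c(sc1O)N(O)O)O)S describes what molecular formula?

C4H5NO4S2

Heavy atoms from the SMILES: 4 C, 1 N, 4 O, 2 S.
Implicit hydrogens by atom environment:
  4 × C (aromatic): no H
  4 × O: 1 H each → 4
  1 × N: no H
  1 × S: 1 H
  1 × S (aromatic): no H
  Total hydrogens = 5.
Molecular formula: C4H5NO4S2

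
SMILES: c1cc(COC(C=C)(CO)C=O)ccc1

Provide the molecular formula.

C12H14O3

Heavy atoms from the SMILES: 12 C, 3 O.
Implicit hydrogens by atom environment:
  5 × C (aromatic): 1 H each → 5
  3 × C: 2 H each → 6
  2 × C: 1 H each → 2
  2 × O: no H
  1 × C: no H
  1 × C (aromatic): no H
  1 × O: 1 H
  Total hydrogens = 14.
Molecular formula: C12H14O3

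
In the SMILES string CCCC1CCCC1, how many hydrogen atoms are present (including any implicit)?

Hydrogens are implicit in SMILES; fill each atom to its normal valence:
  6 × C: 2 H each → 12
  1 × C: 3 H
  1 × C: 1 H
  Total hydrogens = 16.

16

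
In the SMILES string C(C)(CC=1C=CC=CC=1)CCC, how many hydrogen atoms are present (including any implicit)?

Hydrogens are implicit in SMILES; fill each atom to its normal valence:
  5 × C (aromatic): 1 H each → 5
  3 × C: 2 H each → 6
  2 × C: 3 H each → 6
  1 × C: 1 H
  1 × C (aromatic): no H
  Total hydrogens = 18.

18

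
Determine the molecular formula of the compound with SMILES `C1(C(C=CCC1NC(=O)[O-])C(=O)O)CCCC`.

C12H18NO4-

Heavy atoms from the SMILES: 12 C, 1 N, 4 O.
Implicit hydrogens by atom environment:
  5 × C: 1 H each → 5
  4 × C: 2 H each → 8
  2 × C: no H
  2 × O: no H
  1 × C: 3 H
  1 × N: 1 H
  1 × O: 1 H
  1 × O (charge -1): no H
  Total hydrogens = 18.
Net charge -1.
Molecular formula: C12H18NO4-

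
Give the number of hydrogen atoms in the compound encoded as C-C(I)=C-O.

5

Hydrogens are implicit in SMILES; fill each atom to its normal valence:
  1 × C: 3 H
  1 × C: 1 H
  1 × C: no H
  1 × I: no H
  1 × O: 1 H
  Total hydrogens = 5.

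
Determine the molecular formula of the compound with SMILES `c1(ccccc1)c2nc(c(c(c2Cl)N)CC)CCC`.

Heavy atoms from the SMILES: 16 C, 1 Cl, 2 N.
Implicit hydrogens by atom environment:
  6 × C (aromatic): no H
  5 × C (aromatic): 1 H each → 5
  3 × C: 2 H each → 6
  2 × C: 3 H each → 6
  1 × Cl: no H
  1 × N: 2 H
  1 × N (aromatic): no H
  Total hydrogens = 19.
Molecular formula: C16H19ClN2

C16H19ClN2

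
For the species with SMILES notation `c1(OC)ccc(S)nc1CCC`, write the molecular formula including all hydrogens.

Heavy atoms from the SMILES: 9 C, 1 N, 1 O, 1 S.
Implicit hydrogens by atom environment:
  3 × C (aromatic): no H
  2 × C: 3 H each → 6
  2 × C: 2 H each → 4
  2 × C (aromatic): 1 H each → 2
  1 × N (aromatic): no H
  1 × O: no H
  1 × S: 1 H
  Total hydrogens = 13.
Molecular formula: C9H13NOS

C9H13NOS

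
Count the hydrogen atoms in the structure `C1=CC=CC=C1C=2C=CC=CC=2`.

Hydrogens are implicit in SMILES; fill each atom to its normal valence:
  10 × C (aromatic): 1 H each → 10
  2 × C (aromatic): no H
  Total hydrogens = 10.

10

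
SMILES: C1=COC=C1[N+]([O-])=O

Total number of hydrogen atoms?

Hydrogens are implicit in SMILES; fill each atom to its normal valence:
  3 × C (aromatic): 1 H each → 3
  1 × C (aromatic): no H
  1 × N (charge +1): no H
  1 × O (aromatic): no H
  1 × O: no H
  1 × O (charge -1): no H
  Total hydrogens = 3.

3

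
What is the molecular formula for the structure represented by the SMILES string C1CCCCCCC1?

C8H16

Heavy atoms from the SMILES: 8 C.
Implicit hydrogens by atom environment:
  8 × C: 2 H each → 16
  Total hydrogens = 16.
Molecular formula: C8H16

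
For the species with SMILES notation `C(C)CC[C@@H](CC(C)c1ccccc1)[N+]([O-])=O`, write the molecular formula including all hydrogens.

C14H21NO2

Heavy atoms from the SMILES: 14 C, 1 N, 2 O.
Implicit hydrogens by atom environment:
  5 × C (aromatic): 1 H each → 5
  4 × C: 2 H each → 8
  2 × C: 3 H each → 6
  2 × C: 1 H each → 2
  1 × C (aromatic): no H
  1 × N (charge +1): no H
  1 × O: no H
  1 × O (charge -1): no H
  Total hydrogens = 21.
Molecular formula: C14H21NO2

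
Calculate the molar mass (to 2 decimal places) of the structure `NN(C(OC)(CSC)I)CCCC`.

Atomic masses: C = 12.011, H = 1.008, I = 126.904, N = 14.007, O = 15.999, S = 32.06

Molecular formula: C8H19IN2OS.
M = 8×12.011 + 19×1.008 + 1×126.904 + 2×14.007 + 1×15.999 + 1×32.06 = 318.22 g/mol.

318.22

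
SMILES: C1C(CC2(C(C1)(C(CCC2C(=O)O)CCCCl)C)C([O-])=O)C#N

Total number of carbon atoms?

The symbol for carbon appears 17 times in the SMILES. (Cl is a single chlorine, not C + l.)

17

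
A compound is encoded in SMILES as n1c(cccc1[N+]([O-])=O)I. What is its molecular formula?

C5H3IN2O2

Heavy atoms from the SMILES: 5 C, 1 I, 2 N, 2 O.
Implicit hydrogens by atom environment:
  3 × C (aromatic): 1 H each → 3
  2 × C (aromatic): no H
  1 × I: no H
  1 × N (aromatic): no H
  1 × N (charge +1): no H
  1 × O: no H
  1 × O (charge -1): no H
  Total hydrogens = 3.
Molecular formula: C5H3IN2O2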